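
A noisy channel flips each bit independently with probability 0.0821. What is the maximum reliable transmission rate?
0.5905 bits

For a binary symmetric channel (BSC) with error probability p:
Capacity C = 1 - H(p) bits per symbol

where H(p) = -p log₂(p) - (1-p) log₂(1-p) is the binary entropy function.

H(0.0821) = 0.4095 bits
C = 1 - 0.4095 = 0.5905 bits per symbol

This means we can reliably transmit up to 0.5905 bits of information per channel use.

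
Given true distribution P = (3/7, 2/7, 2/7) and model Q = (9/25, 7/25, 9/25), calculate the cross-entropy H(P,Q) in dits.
0.4749 dits

Cross-entropy: H(P,Q) = -Σ p(x) log q(x)

Alternatively: H(P,Q) = H(P) + D_KL(P||Q)
H(P) = 0.4686 dits
D_KL(P||Q) = 0.0063 dits

H(P,Q) = 0.4686 + 0.0063 = 0.4749 dits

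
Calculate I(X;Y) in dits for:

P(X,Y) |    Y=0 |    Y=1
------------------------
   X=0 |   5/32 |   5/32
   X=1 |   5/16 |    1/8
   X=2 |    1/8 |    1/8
0.0103 dits

Mutual information: I(X;Y) = H(X) + H(Y) - H(X,Y)

Marginals:
P(X) = (5/16, 7/16, 1/4), H(X) = 0.4654 dits
P(Y) = (19/32, 13/32), H(Y) = 0.2934 dits

Joint entropy: H(X,Y) = 0.7484 dits

I(X;Y) = 0.4654 + 0.2934 - 0.7484 = 0.0103 dits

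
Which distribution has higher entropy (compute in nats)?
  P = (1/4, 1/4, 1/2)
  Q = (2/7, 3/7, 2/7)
Q

Computing entropies in nats:
H(P) = 1.0397
H(Q) = 1.0790

Distribution Q has higher entropy.

Intuition: The distribution closer to uniform (more spread out) has higher entropy.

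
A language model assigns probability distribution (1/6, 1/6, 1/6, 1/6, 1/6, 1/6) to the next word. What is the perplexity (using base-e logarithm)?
6.0000

Perplexity is e^H (or exp(H) for natural log).

First, H = -Σ p log p = 1.7918 nats
Perplexity = e^1.7918 = 6.0000

Interpretation: The model's uncertainty is equivalent to choosing uniformly among 6.0 options.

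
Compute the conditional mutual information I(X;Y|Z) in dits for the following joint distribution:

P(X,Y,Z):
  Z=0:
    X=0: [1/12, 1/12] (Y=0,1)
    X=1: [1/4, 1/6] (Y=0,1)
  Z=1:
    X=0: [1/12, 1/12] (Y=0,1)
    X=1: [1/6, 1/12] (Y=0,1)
0.0036 dits

Conditional mutual information: I(X;Y|Z) = H(X|Z) + H(Y|Z) - H(X,Y|Z)

H(Z) = 0.2950
H(X,Z) = 0.5683 → H(X|Z) = 0.2734
H(Y,Z) = 0.5898 → H(Y|Z) = 0.2948
H(X,Y,Z) = 0.8596 → H(X,Y|Z) = 0.5646

I(X;Y|Z) = 0.2734 + 0.2948 - 0.5646 = 0.0036 dits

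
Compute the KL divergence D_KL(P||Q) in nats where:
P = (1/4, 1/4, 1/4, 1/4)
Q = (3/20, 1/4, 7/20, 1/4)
0.0436 nats

KL divergence: D_KL(P||Q) = Σ p(x) log(p(x)/q(x))

Computing term by term:
  x=0: 1/4 × log_e[(1/4)/(3/20)] = 1/4 × 0.5108 = 0.1277
  x=1: 1/4 × log_e[(1/4)/(1/4)] = 1/4 × 0.0000 = 0.0000
  x=2: 1/4 × log_e[(1/4)/(7/20)] = 1/4 × -0.3365 = -0.0841
  x=3: 1/4 × log_e[(1/4)/(1/4)] = 1/4 × 0.0000 = 0.0000

D_KL(P||Q) = 0.0436 nats

Note: KL divergence is always non-negative and equals 0 iff P = Q.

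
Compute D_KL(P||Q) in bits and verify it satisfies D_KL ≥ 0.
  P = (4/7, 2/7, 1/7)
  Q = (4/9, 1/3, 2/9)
0.0526 bits

KL divergence satisfies the Gibbs inequality: D_KL(P||Q) ≥ 0 for all distributions P, Q.

D_KL(P||Q) = Σ p(x) log(p(x)/q(x))
Term by term:
  x=0: 4/7 × log_2[(4/7)/(4/9)] = 0.2072
  x=1: 2/7 × log_2[(2/7)/(1/3)] = -0.0635
  x=2: 1/7 × log_2[(1/7)/(2/9)] = -0.0911
D_KL(P||Q) = 0.0526 bits

D_KL(P||Q) = 0.0526 ≥ 0 ✓

This non-negativity is a fundamental property: relative entropy cannot be negative because it measures how different Q is from P.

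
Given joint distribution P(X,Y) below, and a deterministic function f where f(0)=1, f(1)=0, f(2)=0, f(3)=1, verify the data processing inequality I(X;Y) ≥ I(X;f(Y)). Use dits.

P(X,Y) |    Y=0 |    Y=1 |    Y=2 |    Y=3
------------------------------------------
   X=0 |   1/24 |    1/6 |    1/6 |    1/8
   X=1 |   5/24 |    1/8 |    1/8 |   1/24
I(X;Y) = 0.0384, I(X;f(Y)) = 0.0062, inequality holds: 0.0384 ≥ 0.0062

Data Processing Inequality: For any Markov chain X → Y → Z, we have I(X;Y) ≥ I(X;Z).

Here Z = f(Y) is a deterministic function of Y, forming X → Y → Z.

Original I(X;Y) = 0.0384 dits

After applying f:
P(X,Z) where Z=f(Y):
- P(X,Z=0) = P(X,Y=1) + P(X,Y=2)
- P(X,Z=1) = P(X,Y=0) + P(X,Y=3)

I(X;Z) = I(X;f(Y)) = 0.0062 dits

Verification: 0.0384 ≥ 0.0062 ✓

Information cannot be created by processing; the function f can only lose information about X.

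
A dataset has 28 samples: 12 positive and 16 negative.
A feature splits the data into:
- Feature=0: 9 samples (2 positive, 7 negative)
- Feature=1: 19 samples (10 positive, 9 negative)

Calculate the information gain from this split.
0.0624 bits

Information Gain = H(Y) - H(Y|Feature)

Before split:
P(positive) = 12/28 = 0.4286
H(Y) = 0.9852 bits

After split:
Feature=0: H = 0.7642 bits (weight = 9/28)
Feature=1: H = 0.9980 bits (weight = 19/28)
H(Y|Feature) = (9/28)×0.7642 + (19/28)×0.9980 = 0.9229 bits

Information Gain = 0.9852 - 0.9229 = 0.0624 bits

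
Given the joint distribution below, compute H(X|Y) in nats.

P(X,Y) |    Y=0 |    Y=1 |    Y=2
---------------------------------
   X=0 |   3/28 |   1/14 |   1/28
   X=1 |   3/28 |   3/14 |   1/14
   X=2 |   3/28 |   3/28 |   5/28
1.0012 nats

Using the chain rule: H(X|Y) = H(X,Y) - H(Y)

First, compute H(X,Y) = 2.0910 nats

Marginal P(Y) = (9/28, 11/28, 2/7)
H(Y) = 1.0898 nats

H(X|Y) = H(X,Y) - H(Y) = 2.0910 - 1.0898 = 1.0012 nats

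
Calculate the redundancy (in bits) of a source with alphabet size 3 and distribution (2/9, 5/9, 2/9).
0.1494 bits

Redundancy measures how far a source is from maximum entropy:
R = H_max - H(X)

Maximum entropy for 3 symbols: H_max = log_2(3) = 1.5850 bits
Actual entropy: H(X) = 1.4355 bits
Redundancy: R = 1.5850 - 1.4355 = 0.1494 bits

This redundancy represents potential for compression: the source could be compressed by 0.1494 bits per symbol.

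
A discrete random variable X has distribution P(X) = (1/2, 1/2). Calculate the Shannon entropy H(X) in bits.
1.0000 bits

Shannon entropy is H(X) = -Σ p(x) log p(x).

For P = (1/2, 1/2):
H = -1/2 × log_2(1/2) -1/2 × log_2(1/2)
H = 1.0000 bits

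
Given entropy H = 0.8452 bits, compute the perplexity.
1.7965

Perplexity is 2^H (or exp(H) for natural log).

H = 0.8452 bits
Perplexity = 2^0.8452 = 1.7965

Interpretation: The model's uncertainty is equivalent to choosing uniformly among 1.8 options.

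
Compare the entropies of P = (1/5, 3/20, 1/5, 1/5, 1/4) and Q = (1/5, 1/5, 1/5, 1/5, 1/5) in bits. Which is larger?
Q

Computing entropies in bits:
H(P) = 2.3037
H(Q) = 2.3219

Distribution Q has higher entropy.

Intuition: The distribution closer to uniform (more spread out) has higher entropy.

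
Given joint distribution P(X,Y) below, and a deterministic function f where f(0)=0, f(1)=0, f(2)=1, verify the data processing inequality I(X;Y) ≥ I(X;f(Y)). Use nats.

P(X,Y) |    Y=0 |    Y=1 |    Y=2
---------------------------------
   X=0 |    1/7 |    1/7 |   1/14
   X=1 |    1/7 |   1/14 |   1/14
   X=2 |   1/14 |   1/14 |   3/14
I(X;Y) = 0.0802, I(X;f(Y)) = 0.0720, inequality holds: 0.0802 ≥ 0.0720

Data Processing Inequality: For any Markov chain X → Y → Z, we have I(X;Y) ≥ I(X;Z).

Here Z = f(Y) is a deterministic function of Y, forming X → Y → Z.

Original I(X;Y) = 0.0802 nats

After applying f:
P(X,Z) where Z=f(Y):
- P(X,Z=0) = P(X,Y=0) + P(X,Y=1)
- P(X,Z=1) = P(X,Y=2)

I(X;Z) = I(X;f(Y)) = 0.0720 nats

Verification: 0.0802 ≥ 0.0720 ✓

Information cannot be created by processing; the function f can only lose information about X.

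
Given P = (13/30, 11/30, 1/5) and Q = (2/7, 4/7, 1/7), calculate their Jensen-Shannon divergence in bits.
0.0307 bits

Jensen-Shannon divergence is:
JSD(P||Q) = 0.5 × D_KL(P||M) + 0.5 × D_KL(Q||M)
where M = 0.5 × (P + Q) is the mixture distribution.

M = 0.5 × (13/30, 11/30, 1/5) + 0.5 × (2/7, 4/7, 1/7) = (0.359524, 0.469048, 6/35)

D_KL(P||M) = 0.0310 bits
D_KL(Q||M) = 0.0305 bits

JSD(P||Q) = 0.5 × 0.0310 + 0.5 × 0.0305 = 0.0307 bits

Unlike KL divergence, JSD is symmetric and bounded: 0 ≤ JSD ≤ log(2).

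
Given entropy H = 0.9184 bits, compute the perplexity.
1.8900

Perplexity is 2^H (or exp(H) for natural log).

H = 0.9184 bits
Perplexity = 2^0.9184 = 1.8900

Interpretation: The model's uncertainty is equivalent to choosing uniformly among 1.9 options.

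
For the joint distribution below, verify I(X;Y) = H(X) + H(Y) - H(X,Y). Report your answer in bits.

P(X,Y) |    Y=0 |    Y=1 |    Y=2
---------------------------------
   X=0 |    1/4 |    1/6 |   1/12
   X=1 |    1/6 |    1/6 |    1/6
I(X;Y) = 0.0325 bits

Mutual information has multiple equivalent forms:
- I(X;Y) = H(X) - H(X|Y)
- I(X;Y) = H(Y) - H(Y|X)
- I(X;Y) = H(X) + H(Y) - H(X,Y)

Computing all quantities:
H(X) = 1.0000, H(Y) = 1.5546, H(X,Y) = 2.5221
H(X|Y) = 0.9675, H(Y|X) = 1.5221

Verification:
H(X) - H(X|Y) = 1.0000 - 0.9675 = 0.0325
H(Y) - H(Y|X) = 1.5546 - 1.5221 = 0.0325
H(X) + H(Y) - H(X,Y) = 1.0000 + 1.5546 - 2.5221 = 0.0325

All forms give I(X;Y) = 0.0325 bits. ✓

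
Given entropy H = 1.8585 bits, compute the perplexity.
3.6263

Perplexity is 2^H (or exp(H) for natural log).

H = 1.8585 bits
Perplexity = 2^1.8585 = 3.6263

Interpretation: The model's uncertainty is equivalent to choosing uniformly among 3.6 options.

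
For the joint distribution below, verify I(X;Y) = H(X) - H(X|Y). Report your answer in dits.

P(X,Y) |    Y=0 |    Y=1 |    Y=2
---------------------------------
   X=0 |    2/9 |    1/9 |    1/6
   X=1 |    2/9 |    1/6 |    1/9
I(X;Y) = 0.0049 dits

Mutual information has multiple equivalent forms:
- I(X;Y) = H(X) - H(X|Y)
- I(X;Y) = H(Y) - H(Y|X)
- I(X;Y) = H(X) + H(Y) - H(X,Y)

Computing all quantities:
H(X) = 0.3010, H(Y) = 0.4656, H(X,Y) = 0.7618
H(X|Y) = 0.2962, H(Y|X) = 0.4607

Verification:
H(X) - H(X|Y) = 0.3010 - 0.2962 = 0.0049
H(Y) - H(Y|X) = 0.4656 - 0.4607 = 0.0049
H(X) + H(Y) - H(X,Y) = 0.3010 + 0.4656 - 0.7618 = 0.0049

All forms give I(X;Y) = 0.0049 dits. ✓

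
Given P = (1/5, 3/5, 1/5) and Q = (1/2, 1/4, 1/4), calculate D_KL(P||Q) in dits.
0.1292 dits

KL divergence: D_KL(P||Q) = Σ p(x) log(p(x)/q(x))

Computing term by term:
  x=0: 1/5 × log_10[(1/5)/(1/2)] = 1/5 × -0.3979 = -0.0796
  x=1: 3/5 × log_10[(3/5)/(1/4)] = 3/5 × 0.3802 = 0.2281
  x=2: 1/5 × log_10[(1/5)/(1/4)] = 1/5 × -0.0969 = -0.0194

D_KL(P||Q) = 0.1292 dits

Note: KL divergence is always non-negative and equals 0 iff P = Q.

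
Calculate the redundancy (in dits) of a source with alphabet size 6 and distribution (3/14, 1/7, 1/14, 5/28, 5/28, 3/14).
0.0216 dits

Redundancy measures how far a source is from maximum entropy:
R = H_max - H(X)

Maximum entropy for 6 symbols: H_max = log_10(6) = 0.7782 dits
Actual entropy: H(X) = 0.7565 dits
Redundancy: R = 0.7782 - 0.7565 = 0.0216 dits

This redundancy represents potential for compression: the source could be compressed by 0.0216 dits per symbol.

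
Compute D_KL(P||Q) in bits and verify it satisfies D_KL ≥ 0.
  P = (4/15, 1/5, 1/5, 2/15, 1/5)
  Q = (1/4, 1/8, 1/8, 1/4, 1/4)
0.1108 bits

KL divergence satisfies the Gibbs inequality: D_KL(P||Q) ≥ 0 for all distributions P, Q.

D_KL(P||Q) = Σ p(x) log(p(x)/q(x))
Term by term:
  x=0: 4/15 × log_2[(4/15)/(1/4)] = 0.0248
  x=1: 1/5 × log_2[(1/5)/(1/8)] = 0.1356
  x=2: 1/5 × log_2[(1/5)/(1/8)] = 0.1356
  x=3: 2/15 × log_2[(2/15)/(1/4)] = -0.1209
  x=4: 1/5 × log_2[(1/5)/(1/4)] = -0.0644
D_KL(P||Q) = 0.1108 bits

D_KL(P||Q) = 0.1108 ≥ 0 ✓

This non-negativity is a fundamental property: relative entropy cannot be negative because it measures how different Q is from P.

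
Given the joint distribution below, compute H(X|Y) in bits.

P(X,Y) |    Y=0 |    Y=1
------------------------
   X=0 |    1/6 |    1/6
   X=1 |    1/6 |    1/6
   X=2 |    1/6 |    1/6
1.5850 bits

Using the chain rule: H(X|Y) = H(X,Y) - H(Y)

First, compute H(X,Y) = 2.5850 bits

Marginal P(Y) = (1/2, 1/2)
H(Y) = 1.0000 bits

H(X|Y) = H(X,Y) - H(Y) = 2.5850 - 1.0000 = 1.5850 bits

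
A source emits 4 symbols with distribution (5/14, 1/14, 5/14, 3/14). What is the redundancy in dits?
0.0574 dits

Redundancy measures how far a source is from maximum entropy:
R = H_max - H(X)

Maximum entropy for 4 symbols: H_max = log_10(4) = 0.6021 dits
Actual entropy: H(X) = 0.5446 dits
Redundancy: R = 0.6021 - 0.5446 = 0.0574 dits

This redundancy represents potential for compression: the source could be compressed by 0.0574 dits per symbol.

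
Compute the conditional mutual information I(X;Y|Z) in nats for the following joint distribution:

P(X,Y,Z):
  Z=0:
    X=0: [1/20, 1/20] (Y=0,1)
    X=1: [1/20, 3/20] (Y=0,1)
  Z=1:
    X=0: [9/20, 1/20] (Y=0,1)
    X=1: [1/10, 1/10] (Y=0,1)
0.0717 nats

Conditional mutual information: I(X;Y|Z) = H(X|Z) + H(Y|Z) - H(X,Y|Z)

H(Z) = 0.6109
H(X,Z) = 1.2206 → H(X|Z) = 0.6097
H(Y,Z) = 1.1655 → H(Y|Z) = 0.5547
H(X,Y,Z) = 1.7036 → H(X,Y|Z) = 1.0927

I(X;Y|Z) = 0.6097 + 0.5547 - 1.0927 = 0.0717 nats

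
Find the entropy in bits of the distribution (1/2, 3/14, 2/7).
1.4926 bits

Shannon entropy is H(X) = -Σ p(x) log p(x).

For P = (1/2, 3/14, 2/7):
H = -1/2 × log_2(1/2) -3/14 × log_2(3/14) -2/7 × log_2(2/7)
H = 1.4926 bits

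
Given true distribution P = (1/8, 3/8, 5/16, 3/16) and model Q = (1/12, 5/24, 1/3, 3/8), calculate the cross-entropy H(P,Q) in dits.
0.6193 dits

Cross-entropy: H(P,Q) = -Σ p(x) log q(x)

Alternatively: H(P,Q) = H(P) + D_KL(P||Q)
H(P) = 0.5668 dits
D_KL(P||Q) = 0.0525 dits

H(P,Q) = 0.5668 + 0.0525 = 0.6193 dits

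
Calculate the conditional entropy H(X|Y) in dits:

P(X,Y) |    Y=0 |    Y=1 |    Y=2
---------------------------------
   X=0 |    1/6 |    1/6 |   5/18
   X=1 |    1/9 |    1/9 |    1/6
0.2901 dits

Using the chain rule: H(X|Y) = H(X,Y) - H(Y)

First, compute H(X,Y) = 0.7557 dits

Marginal P(Y) = (5/18, 5/18, 4/9)
H(Y) = 0.4656 dits

H(X|Y) = H(X,Y) - H(Y) = 0.7557 - 0.4656 = 0.2901 dits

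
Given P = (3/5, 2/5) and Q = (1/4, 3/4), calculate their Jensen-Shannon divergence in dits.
0.0279 dits

Jensen-Shannon divergence is:
JSD(P||Q) = 0.5 × D_KL(P||M) + 0.5 × D_KL(Q||M)
where M = 0.5 × (P + Q) is the mixture distribution.

M = 0.5 × (3/5, 2/5) + 0.5 × (1/4, 3/4) = (17/40, 23/40)

D_KL(P||M) = 0.0268 dits
D_KL(Q||M) = 0.0289 dits

JSD(P||Q) = 0.5 × 0.0268 + 0.5 × 0.0289 = 0.0279 dits

Unlike KL divergence, JSD is symmetric and bounded: 0 ≤ JSD ≤ log(2).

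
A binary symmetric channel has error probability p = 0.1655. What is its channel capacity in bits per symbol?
0.3527 bits

For a binary symmetric channel (BSC) with error probability p:
Capacity C = 1 - H(p) bits per symbol

where H(p) = -p log₂(p) - (1-p) log₂(1-p) is the binary entropy function.

H(0.1655) = 0.6473 bits
C = 1 - 0.6473 = 0.3527 bits per symbol

This means we can reliably transmit up to 0.3527 bits of information per channel use.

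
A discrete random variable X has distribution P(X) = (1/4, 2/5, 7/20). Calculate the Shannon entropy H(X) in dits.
0.4693 dits

Shannon entropy is H(X) = -Σ p(x) log p(x).

For P = (1/4, 2/5, 7/20):
H = -1/4 × log_10(1/4) -2/5 × log_10(2/5) -7/20 × log_10(7/20)
H = 0.4693 dits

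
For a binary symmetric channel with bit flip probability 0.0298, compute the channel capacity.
0.8066 bits

For a binary symmetric channel (BSC) with error probability p:
Capacity C = 1 - H(p) bits per symbol

where H(p) = -p log₂(p) - (1-p) log₂(1-p) is the binary entropy function.

H(0.0298) = 0.1934 bits
C = 1 - 0.1934 = 0.8066 bits per symbol

This means we can reliably transmit up to 0.8066 bits of information per channel use.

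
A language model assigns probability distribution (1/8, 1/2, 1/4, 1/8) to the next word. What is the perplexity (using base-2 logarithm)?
3.3636

Perplexity is 2^H (or exp(H) for natural log).

First, H = -Σ p log p = 1.7500 bits
Perplexity = 2^1.7500 = 3.3636

Interpretation: The model's uncertainty is equivalent to choosing uniformly among 3.4 options.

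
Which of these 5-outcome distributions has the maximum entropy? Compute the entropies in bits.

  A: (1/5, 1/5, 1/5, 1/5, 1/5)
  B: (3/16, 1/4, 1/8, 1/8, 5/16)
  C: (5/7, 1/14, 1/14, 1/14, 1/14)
A

For a discrete distribution over n outcomes, entropy is maximized by the uniform distribution.

Computing entropies:
H(A) = 2.3219 bits
H(B) = 2.2272 bits
H(C) = 1.4345 bits

The uniform distribution (where all probabilities equal 1/5) achieves the maximum entropy of log_2(5) = 2.3219 bits.

Distribution A has the highest entropy.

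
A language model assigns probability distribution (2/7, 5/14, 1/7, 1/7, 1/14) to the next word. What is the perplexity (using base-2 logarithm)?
4.3498

Perplexity is 2^H (or exp(H) for natural log).

First, H = -Σ p log p = 2.1210 bits
Perplexity = 2^2.1210 = 4.3498

Interpretation: The model's uncertainty is equivalent to choosing uniformly among 4.3 options.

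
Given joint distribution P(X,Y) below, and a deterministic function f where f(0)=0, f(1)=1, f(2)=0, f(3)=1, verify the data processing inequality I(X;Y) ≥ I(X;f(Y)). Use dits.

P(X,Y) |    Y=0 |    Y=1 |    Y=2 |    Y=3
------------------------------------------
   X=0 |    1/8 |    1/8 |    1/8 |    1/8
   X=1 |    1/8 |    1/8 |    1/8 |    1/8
I(X;Y) = 0.0000, I(X;f(Y)) = 0.0000, inequality holds: 0.0000 ≥ 0.0000

Data Processing Inequality: For any Markov chain X → Y → Z, we have I(X;Y) ≥ I(X;Z).

Here Z = f(Y) is a deterministic function of Y, forming X → Y → Z.

Original I(X;Y) = 0.0000 dits

After applying f:
P(X,Z) where Z=f(Y):
- P(X,Z=0) = P(X,Y=0) + P(X,Y=2)
- P(X,Z=1) = P(X,Y=1) + P(X,Y=3)

I(X;Z) = I(X;f(Y)) = 0.0000 dits

Verification: 0.0000 ≥ 0.0000 ✓

Information cannot be created by processing; the function f can only lose information about X.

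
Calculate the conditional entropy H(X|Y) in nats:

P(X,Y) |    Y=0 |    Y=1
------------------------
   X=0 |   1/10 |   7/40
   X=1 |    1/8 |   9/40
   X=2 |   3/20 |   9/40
1.0895 nats

Using the chain rule: H(X|Y) = H(X,Y) - H(Y)

First, compute H(X,Y) = 1.7510 nats

Marginal P(Y) = (3/8, 5/8)
H(Y) = 0.6616 nats

H(X|Y) = H(X,Y) - H(Y) = 1.7510 - 0.6616 = 1.0895 nats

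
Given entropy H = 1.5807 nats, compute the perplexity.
4.8584

Perplexity is e^H (or exp(H) for natural log).

H = 1.5807 nats
Perplexity = e^1.5807 = 4.8584

Interpretation: The model's uncertainty is equivalent to choosing uniformly among 4.9 options.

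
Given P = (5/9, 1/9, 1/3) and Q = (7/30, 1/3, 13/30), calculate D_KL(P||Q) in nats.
0.2724 nats

KL divergence: D_KL(P||Q) = Σ p(x) log(p(x)/q(x))

Computing term by term:
  x=0: 5/9 × log_e[(5/9)/(7/30)] = 5/9 × 0.8675 = 0.4819
  x=1: 1/9 × log_e[(1/9)/(1/3)] = 1/9 × -1.0986 = -0.1221
  x=2: 1/3 × log_e[(1/3)/(13/30)] = 1/3 × -0.2624 = -0.0875

D_KL(P||Q) = 0.2724 nats

Note: KL divergence is always non-negative and equals 0 iff P = Q.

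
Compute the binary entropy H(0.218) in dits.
0.2277 dits

The binary entropy function is:
H(p) = -p log(p) - (1-p) log(1-p)

H(0.218) = -0.218 × log_10(0.218) - 0.782 × log_10(0.782)
H(0.218) = 0.2277 dits

Note: Binary entropy is maximized at p=0.5 (H=1 bit) and minimized at p=0 or p=1 (H=0).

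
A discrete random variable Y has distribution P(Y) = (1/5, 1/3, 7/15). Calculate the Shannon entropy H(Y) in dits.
0.4533 dits

Shannon entropy is H(X) = -Σ p(x) log p(x).

For P = (1/5, 1/3, 7/15):
H = -1/5 × log_10(1/5) -1/3 × log_10(1/3) -7/15 × log_10(7/15)
H = 0.4533 dits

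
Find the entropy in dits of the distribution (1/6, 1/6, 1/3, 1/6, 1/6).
0.6778 dits

Shannon entropy is H(X) = -Σ p(x) log p(x).

For P = (1/6, 1/6, 1/3, 1/6, 1/6):
H = -1/6 × log_10(1/6) -1/6 × log_10(1/6) -1/3 × log_10(1/3) -1/6 × log_10(1/6) -1/6 × log_10(1/6)
H = 0.6778 dits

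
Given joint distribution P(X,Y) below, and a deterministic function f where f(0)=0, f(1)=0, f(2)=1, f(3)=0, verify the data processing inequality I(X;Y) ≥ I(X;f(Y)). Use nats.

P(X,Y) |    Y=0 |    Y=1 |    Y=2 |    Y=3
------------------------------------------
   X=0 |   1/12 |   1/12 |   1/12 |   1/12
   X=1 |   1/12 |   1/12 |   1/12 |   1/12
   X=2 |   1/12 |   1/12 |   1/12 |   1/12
I(X;Y) = 0.0000, I(X;f(Y)) = 0.0000, inequality holds: 0.0000 ≥ 0.0000

Data Processing Inequality: For any Markov chain X → Y → Z, we have I(X;Y) ≥ I(X;Z).

Here Z = f(Y) is a deterministic function of Y, forming X → Y → Z.

Original I(X;Y) = 0.0000 nats

After applying f:
P(X,Z) where Z=f(Y):
- P(X,Z=0) = P(X,Y=0) + P(X,Y=1) + P(X,Y=3)
- P(X,Z=1) = P(X,Y=2)

I(X;Z) = I(X;f(Y)) = 0.0000 nats

Verification: 0.0000 ≥ 0.0000 ✓

Information cannot be created by processing; the function f can only lose information about X.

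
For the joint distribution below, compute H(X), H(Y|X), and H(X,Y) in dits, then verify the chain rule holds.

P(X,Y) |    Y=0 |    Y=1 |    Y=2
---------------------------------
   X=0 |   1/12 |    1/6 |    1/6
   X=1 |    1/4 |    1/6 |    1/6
H(X,Y) = 0.7592, H(X) = 0.2950, H(Y|X) = 0.4642 (all in dits)

Chain rule: H(X,Y) = H(X) + H(Y|X)

Left side — joint entropy directly:
H(X,Y) = -Σ p(x,y) log p(x,y) = 0.7592 dits

Right side — compute H(Y|X) from the conditional distributions:
P(X) = (5/12, 7/12), so H(X) = 0.2950 dits
H(Y|X) = Σ_x P(X=x) · H(Y|X=x):
  P(Y|X=0) = (1/5, 2/5, 2/5), H(Y|X=0) = 0.4581, weight P(X=0) = 5/12
  P(Y|X=1) = (3/7, 2/7, 2/7), H(Y|X=1) = 0.4686, weight P(X=1) = 7/12
H(Y|X) = 0.4642 dits

H(X) + H(Y|X) = 0.2950 + 0.4642 = 0.7592 dits

Both sides equal 0.7592 dits. ✓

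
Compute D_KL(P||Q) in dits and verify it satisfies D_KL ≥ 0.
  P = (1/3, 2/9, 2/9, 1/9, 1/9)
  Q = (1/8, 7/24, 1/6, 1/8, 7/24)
0.0913 dits

KL divergence satisfies the Gibbs inequality: D_KL(P||Q) ≥ 0 for all distributions P, Q.

D_KL(P||Q) = Σ p(x) log(p(x)/q(x))
Term by term:
  x=0: 1/3 × log_10[(1/3)/(1/8)] = 0.1420
  x=1: 2/9 × log_10[(2/9)/(7/24)] = -0.0262
  x=2: 2/9 × log_10[(2/9)/(1/6)] = 0.0278
  x=3: 1/9 × log_10[(1/9)/(1/8)] = -0.0057
  x=4: 1/9 × log_10[(1/9)/(7/24)] = -0.0466
D_KL(P||Q) = 0.0913 dits

D_KL(P||Q) = 0.0913 ≥ 0 ✓

This non-negativity is a fundamental property: relative entropy cannot be negative because it measures how different Q is from P.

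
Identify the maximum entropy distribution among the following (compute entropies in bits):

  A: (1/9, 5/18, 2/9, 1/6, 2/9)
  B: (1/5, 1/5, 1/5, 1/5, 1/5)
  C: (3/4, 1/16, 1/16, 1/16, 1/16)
B

For a discrete distribution over n outcomes, entropy is maximized by the uniform distribution.

Computing entropies:
H(A) = 2.2608 bits
H(B) = 2.3219 bits
H(C) = 1.3113 bits

The uniform distribution (where all probabilities equal 1/5) achieves the maximum entropy of log_2(5) = 2.3219 bits.

Distribution B has the highest entropy.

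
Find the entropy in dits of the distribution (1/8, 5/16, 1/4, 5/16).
0.5791 dits

Shannon entropy is H(X) = -Σ p(x) log p(x).

For P = (1/8, 5/16, 1/4, 5/16):
H = -1/8 × log_10(1/8) -5/16 × log_10(5/16) -1/4 × log_10(1/4) -5/16 × log_10(5/16)
H = 0.5791 dits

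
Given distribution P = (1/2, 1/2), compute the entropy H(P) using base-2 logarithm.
1.0000 bits

Shannon entropy is H(X) = -Σ p(x) log p(x).

For P = (1/2, 1/2):
H = -1/2 × log_2(1/2) -1/2 × log_2(1/2)
H = 1.0000 bits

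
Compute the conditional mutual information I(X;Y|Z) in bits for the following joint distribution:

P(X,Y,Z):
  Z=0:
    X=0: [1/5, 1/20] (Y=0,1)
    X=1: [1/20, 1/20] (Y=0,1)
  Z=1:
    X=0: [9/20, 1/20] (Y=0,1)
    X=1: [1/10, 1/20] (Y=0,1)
0.0520 bits

Conditional mutual information: I(X;Y|Z) = H(X|Z) + H(Y|Z) - H(X,Y|Z)

H(Z) = 0.9341
H(X,Z) = 1.7427 → H(X|Z) = 0.8087
H(Y,Z) = 1.6388 → H(Y|Z) = 0.7047
H(X,Y,Z) = 2.3955 → H(X,Y|Z) = 1.4614

I(X;Y|Z) = 0.8087 + 0.7047 - 1.4614 = 0.0520 bits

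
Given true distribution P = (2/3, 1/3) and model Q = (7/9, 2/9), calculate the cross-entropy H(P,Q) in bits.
0.9650 bits

Cross-entropy: H(P,Q) = -Σ p(x) log q(x)

Alternatively: H(P,Q) = H(P) + D_KL(P||Q)
H(P) = 0.9183 bits
D_KL(P||Q) = 0.0467 bits

H(P,Q) = 0.9183 + 0.0467 = 0.9650 bits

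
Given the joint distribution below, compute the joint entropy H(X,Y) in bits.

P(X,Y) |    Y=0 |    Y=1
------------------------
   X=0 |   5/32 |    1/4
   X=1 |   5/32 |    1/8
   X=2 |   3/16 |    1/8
2.5397 bits

Joint entropy is H(X,Y) = -Σ_{x,y} p(x,y) log p(x,y).

Summing over all non-zero entries:
H(X,Y) = -[5/32·log_2(5/32) + 1/4·log_2(1/4) + 5/32·log_2(5/32) + 1/8·log_2(1/8) + 3/16·log_2(3/16) + 1/8·log_2(1/8)]
H(X,Y) = 2.5397 bits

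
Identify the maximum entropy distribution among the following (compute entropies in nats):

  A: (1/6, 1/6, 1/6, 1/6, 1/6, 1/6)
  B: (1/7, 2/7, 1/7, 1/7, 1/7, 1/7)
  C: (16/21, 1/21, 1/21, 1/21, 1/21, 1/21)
A

For a discrete distribution over n outcomes, entropy is maximized by the uniform distribution.

Computing entropies:
H(A) = 1.7918 nats
H(B) = 1.7479 nats
H(C) = 0.9321 nats

The uniform distribution (where all probabilities equal 1/6) achieves the maximum entropy of log_e(6) = 1.7918 nats.

Distribution A has the highest entropy.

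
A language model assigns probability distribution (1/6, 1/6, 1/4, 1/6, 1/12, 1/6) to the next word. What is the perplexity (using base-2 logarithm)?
5.7440

Perplexity is 2^H (or exp(H) for natural log).

First, H = -Σ p log p = 2.5221 bits
Perplexity = 2^2.5221 = 5.7440

Interpretation: The model's uncertainty is equivalent to choosing uniformly among 5.7 options.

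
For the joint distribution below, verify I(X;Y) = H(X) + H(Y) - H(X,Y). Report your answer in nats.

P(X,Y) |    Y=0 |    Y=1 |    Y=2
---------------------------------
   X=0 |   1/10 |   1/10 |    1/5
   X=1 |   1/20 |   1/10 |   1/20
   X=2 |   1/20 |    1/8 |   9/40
I(X;Y) = 0.0381 nats

Mutual information has multiple equivalent forms:
- I(X;Y) = H(X) - H(X|Y)
- I(X;Y) = H(Y) - H(Y|X)
- I(X;Y) = H(X) + H(Y) - H(X,Y)

Computing all quantities:
H(X) = 1.0549, H(Y) = 1.0408, H(X,Y) = 2.0576
H(X|Y) = 1.0168, H(Y|X) = 1.0027

Verification:
H(X) - H(X|Y) = 1.0549 - 1.0168 = 0.0381
H(Y) - H(Y|X) = 1.0408 - 1.0027 = 0.0381
H(X) + H(Y) - H(X,Y) = 1.0549 + 1.0408 - 2.0576 = 0.0381

All forms give I(X;Y) = 0.0381 nats. ✓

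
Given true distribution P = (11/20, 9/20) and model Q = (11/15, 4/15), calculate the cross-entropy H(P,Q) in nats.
0.7654 nats

Cross-entropy: H(P,Q) = -Σ p(x) log q(x)

Alternatively: H(P,Q) = H(P) + D_KL(P||Q)
H(P) = 0.6881 nats
D_KL(P||Q) = 0.0772 nats

H(P,Q) = 0.6881 + 0.0772 = 0.7654 nats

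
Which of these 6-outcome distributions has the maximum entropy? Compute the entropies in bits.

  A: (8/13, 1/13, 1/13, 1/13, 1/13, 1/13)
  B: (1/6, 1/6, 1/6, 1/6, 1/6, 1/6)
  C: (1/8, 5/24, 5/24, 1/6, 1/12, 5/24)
B

For a discrete distribution over n outcomes, entropy is maximized by the uniform distribution.

Computing entropies:
H(A) = 1.8543 bits
H(B) = 2.5850 bits
H(C) = 2.5190 bits

The uniform distribution (where all probabilities equal 1/6) achieves the maximum entropy of log_2(6) = 2.5850 bits.

Distribution B has the highest entropy.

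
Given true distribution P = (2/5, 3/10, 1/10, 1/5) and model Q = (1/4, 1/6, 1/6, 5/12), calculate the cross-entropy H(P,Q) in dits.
0.6281 dits

Cross-entropy: H(P,Q) = -Σ p(x) log q(x)

Alternatively: H(P,Q) = H(P) + D_KL(P||Q)
H(P) = 0.5558 dits
D_KL(P||Q) = 0.0723 dits

H(P,Q) = 0.5558 + 0.0723 = 0.6281 dits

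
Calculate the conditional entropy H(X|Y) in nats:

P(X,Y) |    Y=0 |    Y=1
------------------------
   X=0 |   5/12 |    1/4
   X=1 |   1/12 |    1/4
0.5719 nats

Using the chain rule: H(X|Y) = H(X,Y) - H(Y)

First, compute H(X,Y) = 1.2650 nats

Marginal P(Y) = (1/2, 1/2)
H(Y) = 0.6931 nats

H(X|Y) = H(X,Y) - H(Y) = 1.2650 - 0.6931 = 0.5719 nats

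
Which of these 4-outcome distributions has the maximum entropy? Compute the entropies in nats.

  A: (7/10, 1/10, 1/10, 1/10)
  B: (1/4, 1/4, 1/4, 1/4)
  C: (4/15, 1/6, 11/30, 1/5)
B

For a discrete distribution over n outcomes, entropy is maximized by the uniform distribution.

Computing entropies:
H(A) = 0.9404 nats
H(B) = 1.3863 nats
H(C) = 1.3409 nats

The uniform distribution (where all probabilities equal 1/4) achieves the maximum entropy of log_e(4) = 1.3863 nats.

Distribution B has the highest entropy.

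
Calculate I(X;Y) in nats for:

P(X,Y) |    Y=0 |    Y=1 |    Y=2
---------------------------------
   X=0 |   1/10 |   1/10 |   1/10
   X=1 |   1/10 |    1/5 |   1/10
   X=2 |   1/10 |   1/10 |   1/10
0.0138 nats

Mutual information: I(X;Y) = H(X) + H(Y) - H(X,Y)

Marginals:
P(X) = (3/10, 2/5, 3/10), H(X) = 1.0889 nats
P(Y) = (3/10, 2/5, 3/10), H(Y) = 1.0889 nats

Joint entropy: H(X,Y) = 2.1640 nats

I(X;Y) = 1.0889 + 1.0889 - 2.1640 = 0.0138 nats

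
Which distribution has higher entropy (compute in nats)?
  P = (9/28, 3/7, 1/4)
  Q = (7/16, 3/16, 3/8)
P

Computing entropies in nats:
H(P) = 1.0745
H(Q) = 1.0434

Distribution P has higher entropy.

Intuition: The distribution closer to uniform (more spread out) has higher entropy.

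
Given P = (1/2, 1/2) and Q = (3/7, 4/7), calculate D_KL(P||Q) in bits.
0.0149 bits

KL divergence: D_KL(P||Q) = Σ p(x) log(p(x)/q(x))

Computing term by term:
  x=0: 1/2 × log_2[(1/2)/(3/7)] = 1/2 × 0.2224 = 0.1112
  x=1: 1/2 × log_2[(1/2)/(4/7)] = 1/2 × -0.1926 = -0.0963

D_KL(P||Q) = 0.0149 bits

Note: KL divergence is always non-negative and equals 0 iff P = Q.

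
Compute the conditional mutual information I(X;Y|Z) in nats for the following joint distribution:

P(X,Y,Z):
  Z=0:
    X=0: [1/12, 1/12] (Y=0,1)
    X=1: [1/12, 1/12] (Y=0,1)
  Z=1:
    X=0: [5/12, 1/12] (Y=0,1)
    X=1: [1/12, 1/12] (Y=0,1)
0.0341 nats

Conditional mutual information: I(X;Y|Z) = H(X|Z) + H(Y|Z) - H(X,Y|Z)

H(Z) = 0.6365
H(X,Z) = 1.2425 → H(X|Z) = 0.6059
H(Y,Z) = 1.2425 → H(Y|Z) = 0.6059
H(X,Y,Z) = 1.8143 → H(X,Y|Z) = 1.1778

I(X;Y|Z) = 0.6059 + 0.6059 - 1.1778 = 0.0341 nats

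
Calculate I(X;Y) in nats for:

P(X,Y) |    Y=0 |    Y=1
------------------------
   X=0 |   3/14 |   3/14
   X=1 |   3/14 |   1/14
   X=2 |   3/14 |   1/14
0.0334 nats

Mutual information: I(X;Y) = H(X) + H(Y) - H(X,Y)

Marginals:
P(X) = (3/7, 2/7, 2/7), H(X) = 1.0790 nats
P(Y) = (9/14, 5/14), H(Y) = 0.6518 nats

Joint entropy: H(X,Y) = 1.6974 nats

I(X;Y) = 1.0790 + 0.6518 - 1.6974 = 0.0334 nats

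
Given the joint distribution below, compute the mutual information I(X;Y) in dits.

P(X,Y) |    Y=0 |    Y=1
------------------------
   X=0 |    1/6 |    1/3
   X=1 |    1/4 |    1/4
0.0062 dits

Mutual information: I(X;Y) = H(X) + H(Y) - H(X,Y)

Marginals:
P(X) = (1/2, 1/2), H(X) = 0.3010 dits
P(Y) = (5/12, 7/12), H(Y) = 0.2950 dits

Joint entropy: H(X,Y) = 0.5898 dits

I(X;Y) = 0.3010 + 0.2950 - 0.5898 = 0.0062 dits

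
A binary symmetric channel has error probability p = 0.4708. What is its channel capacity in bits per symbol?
0.0025 bits

For a binary symmetric channel (BSC) with error probability p:
Capacity C = 1 - H(p) bits per symbol

where H(p) = -p log₂(p) - (1-p) log₂(1-p) is the binary entropy function.

H(0.4708) = 0.9975 bits
C = 1 - 0.9975 = 0.0025 bits per symbol

This means we can reliably transmit up to 0.0025 bits of information per channel use.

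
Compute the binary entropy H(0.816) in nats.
0.4774 nats

The binary entropy function is:
H(p) = -p log(p) - (1-p) log(1-p)

H(0.816) = -0.816 × log_e(0.816) - 0.184 × log_e(0.184)
H(0.816) = 0.4774 nats

Note: Binary entropy is maximized at p=0.5 (H=1 bit) and minimized at p=0 or p=1 (H=0).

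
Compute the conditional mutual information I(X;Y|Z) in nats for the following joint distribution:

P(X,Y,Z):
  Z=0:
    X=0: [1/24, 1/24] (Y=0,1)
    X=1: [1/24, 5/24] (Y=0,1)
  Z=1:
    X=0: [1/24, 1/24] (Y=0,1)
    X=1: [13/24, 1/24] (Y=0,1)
0.0604 nats

Conditional mutual information: I(X;Y|Z) = H(X|Z) + H(Y|Z) - H(X,Y|Z)

H(Z) = 0.6365
H(X,Z) = 1.0751 → H(X|Z) = 0.4386
H(Y,Z) = 1.0751 → H(Y|Z) = 0.4386
H(X,Y,Z) = 1.4534 → H(X,Y|Z) = 0.8169

I(X;Y|Z) = 0.4386 + 0.4386 - 0.8169 = 0.0604 nats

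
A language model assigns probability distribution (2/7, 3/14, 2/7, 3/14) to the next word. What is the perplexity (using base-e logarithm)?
3.9593

Perplexity is e^H (or exp(H) for natural log).

First, H = -Σ p log p = 1.3761 nats
Perplexity = e^1.3761 = 3.9593

Interpretation: The model's uncertainty is equivalent to choosing uniformly among 4.0 options.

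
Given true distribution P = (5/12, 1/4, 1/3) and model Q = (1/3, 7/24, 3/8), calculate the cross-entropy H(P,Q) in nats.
1.0927 nats

Cross-entropy: H(P,Q) = -Σ p(x) log q(x)

Alternatively: H(P,Q) = H(P) + D_KL(P||Q)
H(P) = 1.0776 nats
D_KL(P||Q) = 0.0152 nats

H(P,Q) = 1.0776 + 0.0152 = 1.0927 nats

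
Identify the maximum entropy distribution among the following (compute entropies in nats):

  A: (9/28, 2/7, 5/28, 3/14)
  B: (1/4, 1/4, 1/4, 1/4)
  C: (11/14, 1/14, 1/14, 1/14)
B

For a discrete distribution over n outcomes, entropy is maximized by the uniform distribution.

Computing entropies:
H(A) = 1.3605 nats
H(B) = 1.3863 nats
H(C) = 0.7550 nats

The uniform distribution (where all probabilities equal 1/4) achieves the maximum entropy of log_e(4) = 1.3863 nats.

Distribution B has the highest entropy.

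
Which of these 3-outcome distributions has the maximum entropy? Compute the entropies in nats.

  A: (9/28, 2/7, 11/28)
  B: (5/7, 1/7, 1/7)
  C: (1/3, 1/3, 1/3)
C

For a discrete distribution over n outcomes, entropy is maximized by the uniform distribution.

Computing entropies:
H(A) = 1.0898 nats
H(B) = 0.7963 nats
H(C) = 1.0986 nats

The uniform distribution (where all probabilities equal 1/3) achieves the maximum entropy of log_e(3) = 1.0986 nats.

Distribution C has the highest entropy.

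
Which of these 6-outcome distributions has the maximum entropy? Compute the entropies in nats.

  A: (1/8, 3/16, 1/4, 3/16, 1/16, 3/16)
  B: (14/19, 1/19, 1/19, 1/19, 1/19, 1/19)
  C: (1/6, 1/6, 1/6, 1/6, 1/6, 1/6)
C

For a discrete distribution over n outcomes, entropy is maximized by the uniform distribution.

Computing entropies:
H(A) = 1.7214 nats
H(B) = 0.9999 nats
H(C) = 1.7918 nats

The uniform distribution (where all probabilities equal 1/6) achieves the maximum entropy of log_e(6) = 1.7918 nats.

Distribution C has the highest entropy.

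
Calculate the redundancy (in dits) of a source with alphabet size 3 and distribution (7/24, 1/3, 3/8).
0.0023 dits

Redundancy measures how far a source is from maximum entropy:
R = H_max - H(X)

Maximum entropy for 3 symbols: H_max = log_10(3) = 0.4771 dits
Actual entropy: H(X) = 0.4749 dits
Redundancy: R = 0.4771 - 0.4749 = 0.0023 dits

This redundancy represents potential for compression: the source could be compressed by 0.0023 dits per symbol.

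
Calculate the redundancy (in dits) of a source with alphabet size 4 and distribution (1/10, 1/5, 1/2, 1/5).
0.0720 dits

Redundancy measures how far a source is from maximum entropy:
R = H_max - H(X)

Maximum entropy for 4 symbols: H_max = log_10(4) = 0.6021 dits
Actual entropy: H(X) = 0.5301 dits
Redundancy: R = 0.6021 - 0.5301 = 0.0720 dits

This redundancy represents potential for compression: the source could be compressed by 0.0720 dits per symbol.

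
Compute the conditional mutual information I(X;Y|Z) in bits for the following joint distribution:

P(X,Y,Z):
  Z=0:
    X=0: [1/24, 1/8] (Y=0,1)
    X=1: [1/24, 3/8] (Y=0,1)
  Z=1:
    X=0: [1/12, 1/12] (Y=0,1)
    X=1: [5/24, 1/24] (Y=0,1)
0.0525 bits

Conditional mutual information: I(X;Y|Z) = H(X|Z) + H(Y|Z) - H(X,Y|Z)

H(Z) = 0.9799
H(X,Z) = 1.8879 → H(X|Z) = 0.9080
H(Y,Z) = 1.6922 → H(Y|Z) = 0.7123
H(X,Y,Z) = 2.5477 → H(X,Y|Z) = 1.5678

I(X;Y|Z) = 0.9080 + 0.7123 - 1.5678 = 0.0525 bits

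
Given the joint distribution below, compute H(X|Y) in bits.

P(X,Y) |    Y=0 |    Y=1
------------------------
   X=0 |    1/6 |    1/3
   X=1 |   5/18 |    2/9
0.9636 bits

Using the chain rule: H(X|Y) = H(X,Y) - H(Y)

First, compute H(X,Y) = 1.9547 bits

Marginal P(Y) = (4/9, 5/9)
H(Y) = 0.9911 bits

H(X|Y) = H(X,Y) - H(Y) = 1.9547 - 0.9911 = 0.9636 bits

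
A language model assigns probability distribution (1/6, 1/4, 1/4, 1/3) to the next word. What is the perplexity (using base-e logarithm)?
3.8883

Perplexity is e^H (or exp(H) for natural log).

First, H = -Σ p log p = 1.3580 nats
Perplexity = e^1.3580 = 3.8883

Interpretation: The model's uncertainty is equivalent to choosing uniformly among 3.9 options.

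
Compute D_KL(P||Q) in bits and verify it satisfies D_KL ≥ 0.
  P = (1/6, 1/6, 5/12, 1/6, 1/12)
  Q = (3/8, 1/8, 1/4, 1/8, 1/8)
0.2017 bits

KL divergence satisfies the Gibbs inequality: D_KL(P||Q) ≥ 0 for all distributions P, Q.

D_KL(P||Q) = Σ p(x) log(p(x)/q(x))
Term by term:
  x=0: 1/6 × log_2[(1/6)/(3/8)] = -0.1950
  x=1: 1/6 × log_2[(1/6)/(1/8)] = 0.0692
  x=2: 5/12 × log_2[(5/12)/(1/4)] = 0.3071
  x=3: 1/6 × log_2[(1/6)/(1/8)] = 0.0692
  x=4: 1/12 × log_2[(1/12)/(1/8)] = -0.0487
D_KL(P||Q) = 0.2017 bits

D_KL(P||Q) = 0.2017 ≥ 0 ✓

This non-negativity is a fundamental property: relative entropy cannot be negative because it measures how different Q is from P.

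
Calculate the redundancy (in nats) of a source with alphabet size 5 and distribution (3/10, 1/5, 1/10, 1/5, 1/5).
0.0523 nats

Redundancy measures how far a source is from maximum entropy:
R = H_max - H(X)

Maximum entropy for 5 symbols: H_max = log_e(5) = 1.6094 nats
Actual entropy: H(X) = 1.5571 nats
Redundancy: R = 1.6094 - 1.5571 = 0.0523 nats

This redundancy represents potential for compression: the source could be compressed by 0.0523 nats per symbol.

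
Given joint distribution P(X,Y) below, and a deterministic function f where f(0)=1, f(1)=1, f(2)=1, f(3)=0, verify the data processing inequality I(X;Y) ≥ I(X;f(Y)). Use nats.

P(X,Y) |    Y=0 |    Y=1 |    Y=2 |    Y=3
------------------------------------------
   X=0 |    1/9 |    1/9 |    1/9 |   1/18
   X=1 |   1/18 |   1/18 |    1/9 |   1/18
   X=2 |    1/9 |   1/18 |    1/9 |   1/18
I(X;Y) = 0.0159, I(X;f(Y)) = 0.0019, inequality holds: 0.0159 ≥ 0.0019

Data Processing Inequality: For any Markov chain X → Y → Z, we have I(X;Y) ≥ I(X;Z).

Here Z = f(Y) is a deterministic function of Y, forming X → Y → Z.

Original I(X;Y) = 0.0159 nats

After applying f:
P(X,Z) where Z=f(Y):
- P(X,Z=0) = P(X,Y=3)
- P(X,Z=1) = P(X,Y=0) + P(X,Y=1) + P(X,Y=2)

I(X;Z) = I(X;f(Y)) = 0.0019 nats

Verification: 0.0159 ≥ 0.0019 ✓

Information cannot be created by processing; the function f can only lose information about X.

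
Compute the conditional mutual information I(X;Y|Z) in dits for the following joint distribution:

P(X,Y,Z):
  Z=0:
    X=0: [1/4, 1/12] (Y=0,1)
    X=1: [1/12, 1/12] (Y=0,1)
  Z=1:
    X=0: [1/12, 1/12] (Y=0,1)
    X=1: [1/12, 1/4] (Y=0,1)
0.0133 dits

Conditional mutual information: I(X;Y|Z) = H(X|Z) + H(Y|Z) - H(X,Y|Z)

H(Z) = 0.3010
H(X,Z) = 0.5775 → H(X|Z) = 0.2764
H(Y,Z) = 0.5775 → H(Y|Z) = 0.2764
H(X,Y,Z) = 0.8406 → H(X,Y|Z) = 0.5396

I(X;Y|Z) = 0.2764 + 0.2764 - 0.5396 = 0.0133 dits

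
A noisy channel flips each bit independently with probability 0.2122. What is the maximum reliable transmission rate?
0.2543 bits

For a binary symmetric channel (BSC) with error probability p:
Capacity C = 1 - H(p) bits per symbol

where H(p) = -p log₂(p) - (1-p) log₂(1-p) is the binary entropy function.

H(0.2122) = 0.7457 bits
C = 1 - 0.7457 = 0.2543 bits per symbol

This means we can reliably transmit up to 0.2543 bits of information per channel use.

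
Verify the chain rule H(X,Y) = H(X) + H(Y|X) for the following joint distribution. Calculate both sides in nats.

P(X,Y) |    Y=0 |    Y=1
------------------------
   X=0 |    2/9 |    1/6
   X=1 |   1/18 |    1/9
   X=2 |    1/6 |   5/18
H(X,Y) = 1.6920, H(X) = 1.0263, H(Y|X) = 0.6657 (all in nats)

Chain rule: H(X,Y) = H(X) + H(Y|X)

Left side — joint entropy directly:
H(X,Y) = -Σ p(x,y) log p(x,y) = 1.6920 nats

Right side — compute H(Y|X) from the conditional distributions:
P(X) = (7/18, 1/6, 4/9), so H(X) = 1.0263 nats
H(Y|X) = Σ_x P(X=x) · H(Y|X=x):
  P(Y|X=0) = (4/7, 3/7), H(Y|X=0) = 0.6829, weight P(X=0) = 7/18
  P(Y|X=1) = (1/3, 2/3), H(Y|X=1) = 0.6365, weight P(X=1) = 1/6
  P(Y|X=2) = (3/8, 5/8), H(Y|X=2) = 0.6616, weight P(X=2) = 4/9
H(Y|X) = 0.6657 nats

H(X) + H(Y|X) = 1.0263 + 0.6657 = 1.6920 nats

Both sides equal 1.6920 nats. ✓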